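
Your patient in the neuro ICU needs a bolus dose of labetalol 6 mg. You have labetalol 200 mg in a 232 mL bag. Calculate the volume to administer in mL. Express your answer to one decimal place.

Concentration = 200 mg ÷ 232 mL = 0.862069 mg/mL
Volume = 6 mg ÷ 0.862069 mg/mL = 6.96 mL

7.0 mL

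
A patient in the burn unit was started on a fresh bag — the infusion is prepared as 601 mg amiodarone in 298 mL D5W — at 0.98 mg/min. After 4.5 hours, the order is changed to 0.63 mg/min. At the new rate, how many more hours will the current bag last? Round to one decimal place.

Initial rate:
0.98 mg/min × 60 min/hr = 58.8 mg/hr
Concentration = 601 mg ÷ 298 mL = 2.016779 mg/mL
Rate = 58.8 mg/hr ÷ 2.016779 mg/mL = 29.15541 mL/hr
Volume infused so far = 29.15541 mL/hr × 4.5 hr = 131.1993 mL
Volume remaining = 298 − 131.1993 = 166.8007 mL
New rate:
0.63 mg/min × 60 min/hr = 37.8 mg/hr
Rate = 37.8 mg/hr ÷ 2.016779 mg/mL = 18.74276 mL/hr
Time remaining = 166.8007 mL ÷ 18.74276 mL/hr = 8.899471 hr

8.9 hours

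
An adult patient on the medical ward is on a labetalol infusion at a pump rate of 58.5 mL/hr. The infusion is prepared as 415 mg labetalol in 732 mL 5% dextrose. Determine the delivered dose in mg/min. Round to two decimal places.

0.55 mg/min

Concentration = 415 mg ÷ 732 mL = 0.5669399 mg/mL
Drug rate = 58.5 mL/hr × 0.5669399 mg/mL = 33.16598 mg/hr
33.16598 mg/hr ÷ 60 min/hr = 0.5527664 mg/min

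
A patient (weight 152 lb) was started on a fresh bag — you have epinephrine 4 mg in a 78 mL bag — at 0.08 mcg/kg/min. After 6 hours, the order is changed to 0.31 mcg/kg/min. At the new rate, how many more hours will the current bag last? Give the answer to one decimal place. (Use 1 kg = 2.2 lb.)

1.6 hours

Initial rate:
Weight = 152 lb ÷ 2.2 lb/kg = 69.09091 kg
Dose = 0.08 mcg/kg/min × 69.09091 kg = 5.527273 mcg/min
5.527273 mcg/min × 60 min/hr = 331.6364 mcg/hr
Concentration = 4 mg ÷ 78 mL = 0.05128205 mg/mL = 51.28205 mcg/mL
Rate = 331.6364 mcg/hr ÷ 51.28205 mcg/mL = 6.466909 mL/hr
Volume infused so far = 6.466909 mL/hr × 6 hr = 38.80145 mL
Volume remaining = 78 − 38.80145 = 39.19855 mL
New rate:
Dose = 0.31 mcg/kg/min × 69.09091 kg = 21.41818 mcg/min
21.41818 mcg/min × 60 min/hr = 1285.091 mcg/hr
Rate = 1285.091 mcg/hr ÷ 51.28205 mcg/mL = 25.05927 mL/hr
Time remaining = 39.19855 mL ÷ 25.05927 mL/hr = 1.564233 hr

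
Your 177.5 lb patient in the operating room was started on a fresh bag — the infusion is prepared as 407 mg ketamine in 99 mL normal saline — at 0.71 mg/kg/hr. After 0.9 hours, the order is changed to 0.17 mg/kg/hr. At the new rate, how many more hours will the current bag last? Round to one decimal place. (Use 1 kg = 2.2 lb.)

Initial rate:
Weight = 177.5 lb ÷ 2.2 lb/kg = 80.68182 kg
Dose = 0.71 mg/kg/hr × 80.68182 kg = 57.28409 mg/hr
Concentration = 407 mg ÷ 99 mL = 4.111111 mg/mL
Rate = 57.28409 mg/hr ÷ 4.111111 mg/mL = 13.93397 mL/hr
Volume infused so far = 13.93397 mL/hr × 0.9 hr = 12.54057 mL
Volume remaining = 99 − 12.54057 = 86.45943 mL
New rate:
Dose = 0.17 mg/kg/hr × 80.68182 kg = 13.71591 mg/hr
Rate = 13.71591 mg/hr ÷ 4.111111 mg/mL = 3.336302 mL/hr
Time remaining = 86.45943 mL ÷ 3.336302 mL/hr = 25.91475 hr

25.9 hours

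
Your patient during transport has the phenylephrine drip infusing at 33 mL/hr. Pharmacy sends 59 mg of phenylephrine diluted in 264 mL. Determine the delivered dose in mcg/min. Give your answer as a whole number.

123 mcg/min

Concentration = 59 mg ÷ 264 mL = 0.2234848 mg/mL = 223.4848 mcg/mL
Drug rate = 33 mL/hr × 223.4848 mcg/mL = 7375 mcg/hr
7375 mcg/hr ÷ 60 min/hr = 122.9167 mcg/min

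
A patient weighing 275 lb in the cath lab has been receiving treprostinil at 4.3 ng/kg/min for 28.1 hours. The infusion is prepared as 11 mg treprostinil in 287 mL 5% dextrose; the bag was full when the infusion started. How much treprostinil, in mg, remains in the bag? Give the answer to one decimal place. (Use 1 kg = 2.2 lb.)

Weight = 275 lb ÷ 2.2 lb/kg = 125 kg
Dose = 4.3 ng/kg/min × 125 kg = 537.5 ng/min
537.5 ng/min × 60 min/hr = 32250 ng/hr
Concentration = 11 mg ÷ 287 mL = 0.03832753 mg/mL = 38327.53 ng/mL
Rate = 32250 ng/hr ÷ 38327.53 ng/mL = 0.8414318 mL/hr
Volume infused = 0.8414318 mL/hr × 28.1 hr = 23.64423 mL
Volume remaining = 287 − 23.64423 = 263.3558 mL
Drug remaining = 263.3558 mL × 38327.53 ng/mL = 10093775 ng = 10.09377 mg

10.1 mg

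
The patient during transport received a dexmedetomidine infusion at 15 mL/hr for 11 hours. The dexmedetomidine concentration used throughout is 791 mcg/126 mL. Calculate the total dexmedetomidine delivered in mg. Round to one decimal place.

Concentration = 791 mcg ÷ 126 mL = 6.277778 mcg/mL
Drug rate = 15 mL/hr × 6.277778 mcg/mL = 94.16667 mcg/hr
Total = 94.16667 mcg/hr × 11 hr = 1035.833 mcg = 1.035833 mg

1.0 mg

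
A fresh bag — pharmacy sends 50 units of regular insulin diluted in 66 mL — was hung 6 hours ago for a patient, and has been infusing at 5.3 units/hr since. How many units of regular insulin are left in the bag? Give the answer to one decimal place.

18.2 units

Concentration = 50 units ÷ 66 mL = 0.7575758 units/mL
Rate = 5.3 units/hr ÷ 0.7575758 units/mL = 6.996 mL/hr
Volume infused = 6.996 mL/hr × 6 hr = 41.976 mL
Volume remaining = 66 − 41.976 = 24.024 mL
Drug remaining = 24.024 mL × 0.7575758 units/mL = 18.2 units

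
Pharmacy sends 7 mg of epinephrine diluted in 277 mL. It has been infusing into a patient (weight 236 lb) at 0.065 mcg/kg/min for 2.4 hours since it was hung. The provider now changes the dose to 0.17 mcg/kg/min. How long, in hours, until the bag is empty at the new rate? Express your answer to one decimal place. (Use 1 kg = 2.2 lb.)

5.5 hours

Initial rate:
Weight = 236 lb ÷ 2.2 lb/kg = 107.2727 kg
Dose = 0.065 mcg/kg/min × 107.2727 kg = 6.972727 mcg/min
6.972727 mcg/min × 60 min/hr = 418.3636 mcg/hr
Concentration = 7 mg ÷ 277 mL = 0.02527076 mg/mL = 25.27076 mcg/mL
Rate = 418.3636 mcg/hr ÷ 25.27076 mcg/mL = 16.55525 mL/hr
Volume infused so far = 16.55525 mL/hr × 2.4 hr = 39.73259 mL
Volume remaining = 277 − 39.73259 = 237.2674 mL
New rate:
Dose = 0.17 mcg/kg/min × 107.2727 kg = 18.23636 mcg/min
18.23636 mcg/min × 60 min/hr = 1094.182 mcg/hr
Rate = 1094.182 mcg/hr ÷ 25.27076 mcg/mL = 43.29834 mL/hr
Time remaining = 237.2674 mL ÷ 43.29834 mL/hr = 5.479827 hr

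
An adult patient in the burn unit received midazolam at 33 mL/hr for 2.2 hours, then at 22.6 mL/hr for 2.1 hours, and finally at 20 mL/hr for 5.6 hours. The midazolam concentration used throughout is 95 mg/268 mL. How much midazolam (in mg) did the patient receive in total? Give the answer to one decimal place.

82.3 mg

Concentration = 95 mg ÷ 268 mL = 0.3544776 mg/mL
Stage 1: 33 mL/hr × 2.2 hr = 72.6 mL → 72.6 mL × 0.3544776 mg/mL = 25.73507 mg
Stage 2: 22.6 mL/hr × 2.1 hr = 47.46 mL → 47.46 mL × 0.3544776 mg/mL = 16.82351 mg
Stage 3: 20 mL/hr × 5.6 hr = 112 mL → 112 mL × 0.3544776 mg/mL = 39.70149 mg
Total = 25.73507 + 16.82351 + 39.70149 = 82.26007 mg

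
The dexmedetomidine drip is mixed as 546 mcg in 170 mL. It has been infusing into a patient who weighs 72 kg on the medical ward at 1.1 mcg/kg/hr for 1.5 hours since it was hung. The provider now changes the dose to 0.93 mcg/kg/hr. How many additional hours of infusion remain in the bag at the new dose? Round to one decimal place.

6.4 hours

Initial rate:
Dose = 1.1 mcg/kg/hr × 72 kg = 79.2 mcg/hr
Concentration = 546 mcg ÷ 170 mL = 3.211765 mcg/mL
Rate = 79.2 mcg/hr ÷ 3.211765 mcg/mL = 24.65934 mL/hr
Volume infused so far = 24.65934 mL/hr × 1.5 hr = 36.98901 mL
Volume remaining = 170 − 36.98901 = 133.011 mL
New rate:
Dose = 0.93 mcg/kg/hr × 72 kg = 66.96 mcg/hr
Rate = 66.96 mcg/hr ÷ 3.211765 mcg/mL = 20.84835 mL/hr
Time remaining = 133.011 mL ÷ 20.84835 mL/hr = 6.379928 hr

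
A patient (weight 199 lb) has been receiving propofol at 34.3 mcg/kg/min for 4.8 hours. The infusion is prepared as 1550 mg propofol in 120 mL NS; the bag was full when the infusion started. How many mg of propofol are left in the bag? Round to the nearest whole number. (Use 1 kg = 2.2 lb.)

656 mg

Weight = 199 lb ÷ 2.2 lb/kg = 90.45455 kg
Dose = 34.3 mcg/kg/min × 90.45455 kg = 3102.591 mcg/min
3102.591 mcg/min × 60 min/hr = 186155.5 mcg/hr
Concentration = 1550 mg ÷ 120 mL = 12.91667 mg/mL = 12916.67 mcg/mL
Rate = 186155.5 mcg/hr ÷ 12916.67 mcg/mL = 14.41204 mL/hr
Volume infused = 14.41204 mL/hr × 4.8 hr = 69.17777 mL
Volume remaining = 120 − 69.17777 = 50.82223 mL
Drug remaining = 50.82223 mL × 12916.67 mcg/mL = 656453.8 mcg = 656.4538 mg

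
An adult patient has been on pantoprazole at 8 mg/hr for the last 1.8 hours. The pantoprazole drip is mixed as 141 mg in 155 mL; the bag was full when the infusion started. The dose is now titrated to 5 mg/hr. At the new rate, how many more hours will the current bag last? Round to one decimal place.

Initial rate:
Concentration = 141 mg ÷ 155 mL = 0.9096774 mg/mL
Rate = 8 mg/hr ÷ 0.9096774 mg/mL = 8.794326 mL/hr
Volume infused so far = 8.794326 mL/hr × 1.8 hr = 15.82979 mL
Volume remaining = 155 − 15.82979 = 139.1702 mL
New rate:
Rate = 5 mg/hr ÷ 0.9096774 mg/mL = 5.496454 mL/hr
Time remaining = 139.1702 mL ÷ 5.496454 mL/hr = 25.32 hr

25.3 hours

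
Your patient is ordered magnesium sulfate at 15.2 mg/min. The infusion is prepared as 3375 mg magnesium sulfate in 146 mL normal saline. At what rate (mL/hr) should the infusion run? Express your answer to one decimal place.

39.5 mL/hr

15.2 mg/min × 60 min/hr = 912 mg/hr
Concentration = 3375 mg ÷ 146 mL = 23.11644 mg/mL
Rate = 912 mg/hr ÷ 23.11644 mg/mL = 39.45244 mL/hr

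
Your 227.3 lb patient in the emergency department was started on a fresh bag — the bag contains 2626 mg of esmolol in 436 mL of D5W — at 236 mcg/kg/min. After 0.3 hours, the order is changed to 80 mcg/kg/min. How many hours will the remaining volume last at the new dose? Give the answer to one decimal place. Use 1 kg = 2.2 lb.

4.4 hours

Initial rate:
Weight = 227.3 lb ÷ 2.2 lb/kg = 103.3182 kg
Dose = 236 mcg/kg/min × 103.3182 kg = 24383.09 mcg/min
24383.09 mcg/min × 60 min/hr = 1462985 mcg/hr
Concentration = 2626 mg ÷ 436 mL = 6.022936 mg/mL = 6022.936 mcg/mL
Rate = 1462985 mcg/hr ÷ 6022.936 mcg/mL = 242.9024 mL/hr
Volume infused so far = 242.9024 mL/hr × 0.3 hr = 72.87071 mL
Volume remaining = 436 − 72.87071 = 363.1293 mL
New rate:
Dose = 80 mcg/kg/min × 103.3182 kg = 8265.455 mcg/min
8265.455 mcg/min × 60 min/hr = 495927.3 mcg/hr
Rate = 495927.3 mcg/hr ÷ 6022.936 mcg/mL = 82.33979 mL/hr
Time remaining = 363.1293 mL ÷ 82.33979 mL/hr = 4.410131 hr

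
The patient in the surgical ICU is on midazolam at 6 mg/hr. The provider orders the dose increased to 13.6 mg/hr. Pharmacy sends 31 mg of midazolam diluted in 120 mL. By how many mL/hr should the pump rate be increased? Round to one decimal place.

At the current dose:
Concentration = 31 mg ÷ 120 mL = 0.2583333 mg/mL
Rate = 6 mg/hr ÷ 0.2583333 mg/mL = 23.22581 mL/hr
At the new dose:
Rate = 13.6 mg/hr ÷ 0.2583333 mg/mL = 52.64516 mL/hr
Change = 52.64516 − 23.22581 = 29.41935 mL/hr → 29.41935 mL/hr increase

29.4 mL/hr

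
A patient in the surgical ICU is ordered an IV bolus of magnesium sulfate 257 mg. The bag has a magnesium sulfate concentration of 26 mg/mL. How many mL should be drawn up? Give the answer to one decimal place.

Volume = 257 mg ÷ 26 mg/mL = 9.884615 mL

9.9 mL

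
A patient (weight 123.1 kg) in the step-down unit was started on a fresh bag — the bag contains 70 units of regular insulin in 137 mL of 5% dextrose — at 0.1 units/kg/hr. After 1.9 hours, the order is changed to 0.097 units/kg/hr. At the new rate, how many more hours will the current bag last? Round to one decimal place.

Initial rate:
Dose = 0.1 units/kg/hr × 123.1 kg = 12.31 units/hr
Concentration = 70 units ÷ 137 mL = 0.5109489 units/mL
Rate = 12.31 units/hr ÷ 0.5109489 units/mL = 24.09243 mL/hr
Volume infused so far = 24.09243 mL/hr × 1.9 hr = 45.77561 mL
Volume remaining = 137 − 45.77561 = 91.22439 mL
New rate:
Dose = 0.097 units/kg/hr × 123.1 kg = 11.9407 units/hr
Rate = 11.9407 units/hr ÷ 0.5109489 units/mL = 23.36966 mL/hr
Time remaining = 91.22439 mL ÷ 23.36966 mL/hr = 3.90354 hr

3.9 hours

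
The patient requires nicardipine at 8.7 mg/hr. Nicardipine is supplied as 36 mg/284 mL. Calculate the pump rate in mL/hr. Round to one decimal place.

68.6 mL/hr

Concentration = 36 mg ÷ 284 mL = 0.1267606 mg/mL
Rate = 8.7 mg/hr ÷ 0.1267606 mg/mL = 68.63333 mL/hr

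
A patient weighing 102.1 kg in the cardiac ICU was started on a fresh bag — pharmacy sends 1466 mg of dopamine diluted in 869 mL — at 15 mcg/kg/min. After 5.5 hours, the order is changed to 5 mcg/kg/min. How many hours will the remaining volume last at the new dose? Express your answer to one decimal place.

31.4 hours

Initial rate:
Dose = 15 mcg/kg/min × 102.1 kg = 1531.5 mcg/min
1531.5 mcg/min × 60 min/hr = 91890 mcg/hr
Concentration = 1466 mg ÷ 869 mL = 1.686997 mg/mL = 1686.997 mcg/mL
Rate = 91890 mcg/hr ÷ 1686.997 mcg/mL = 54.46958 mL/hr
Volume infused so far = 54.46958 mL/hr × 5.5 hr = 299.5827 mL
Volume remaining = 869 − 299.5827 = 569.4173 mL
New rate:
Dose = 5 mcg/kg/min × 102.1 kg = 510.5 mcg/min
510.5 mcg/min × 60 min/hr = 30630 mcg/hr
Rate = 30630 mcg/hr ÷ 1686.997 mcg/mL = 18.15653 mL/hr
Time remaining = 569.4173 mL ÷ 18.15653 mL/hr = 31.36157 hr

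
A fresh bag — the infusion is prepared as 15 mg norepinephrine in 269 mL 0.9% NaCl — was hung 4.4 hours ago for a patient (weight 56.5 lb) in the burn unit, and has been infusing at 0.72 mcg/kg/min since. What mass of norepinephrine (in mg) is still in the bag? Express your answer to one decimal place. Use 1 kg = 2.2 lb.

10.1 mg

Weight = 56.5 lb ÷ 2.2 lb/kg = 25.68182 kg
Dose = 0.72 mcg/kg/min × 25.68182 kg = 18.49091 mcg/min
18.49091 mcg/min × 60 min/hr = 1109.455 mcg/hr
Concentration = 15 mg ÷ 269 mL = 0.05576208 mg/mL = 55.76208 mcg/mL
Rate = 1109.455 mcg/hr ÷ 55.76208 mcg/mL = 19.89622 mL/hr
Volume infused = 19.89622 mL/hr × 4.4 hr = 87.54336 mL
Volume remaining = 269 − 87.54336 = 181.4566 mL
Drug remaining = 181.4566 mL × 55.76208 mcg/mL = 10118.4 mcg = 10.1184 mg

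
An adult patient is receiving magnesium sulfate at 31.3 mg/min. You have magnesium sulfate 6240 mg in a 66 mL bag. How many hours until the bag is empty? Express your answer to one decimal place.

3.3 hours

31.3 mg/min × 60 min/hr = 1878 mg/hr
Concentration = 6240 mg ÷ 66 mL = 94.54545 mg/mL
Rate = 1878 mg/hr ÷ 94.54545 mg/mL = 19.86346 mL/hr
Duration = 66 mL ÷ 19.86346 mL/hr = 3.322684 hr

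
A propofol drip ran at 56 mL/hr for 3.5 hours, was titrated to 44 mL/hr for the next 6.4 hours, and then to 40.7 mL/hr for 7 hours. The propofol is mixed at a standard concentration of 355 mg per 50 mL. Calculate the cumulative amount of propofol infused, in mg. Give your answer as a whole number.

Concentration = 355 mg ÷ 50 mL = 7.1 mg/mL
Stage 1: 56 mL/hr × 3.5 hr = 196 mL → 196 mL × 7.1 mg/mL = 1391.6 mg
Stage 2: 44 mL/hr × 6.4 hr = 281.6 mL → 281.6 mL × 7.1 mg/mL = 1999.36 mg
Stage 3: 40.7 mL/hr × 7 hr = 284.9 mL → 284.9 mL × 7.1 mg/mL = 2022.79 mg
Total = 1391.6 + 1999.36 + 2022.79 = 5413.75 mg

5414 mg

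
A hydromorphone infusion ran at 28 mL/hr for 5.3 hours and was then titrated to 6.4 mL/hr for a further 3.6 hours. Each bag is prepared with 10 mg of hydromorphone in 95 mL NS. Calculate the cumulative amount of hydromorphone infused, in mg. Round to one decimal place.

Concentration = 10 mg ÷ 95 mL = 0.1052632 mg/mL
Stage 1: 28 mL/hr × 5.3 hr = 148.4 mL → 148.4 mL × 0.1052632 mg/mL = 15.62105 mg
Stage 2: 6.4 mL/hr × 3.6 hr = 23.04 mL → 23.04 mL × 0.1052632 mg/mL = 2.425263 mg
Total = 15.62105 + 2.425263 = 18.04632 mg

18.0 mg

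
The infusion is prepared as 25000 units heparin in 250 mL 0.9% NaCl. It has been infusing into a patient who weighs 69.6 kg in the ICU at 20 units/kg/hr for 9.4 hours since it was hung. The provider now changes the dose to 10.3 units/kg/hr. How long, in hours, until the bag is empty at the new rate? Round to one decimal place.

Initial rate:
Dose = 20 units/kg/hr × 69.6 kg = 1392 units/hr
Concentration = 25000 units ÷ 250 mL = 100 units/mL
Rate = 1392 units/hr ÷ 100 units/mL = 13.92 mL/hr
Volume infused so far = 13.92 mL/hr × 9.4 hr = 130.848 mL
Volume remaining = 250 − 130.848 = 119.152 mL
New rate:
Dose = 10.3 units/kg/hr × 69.6 kg = 716.88 units/hr
Rate = 716.88 units/hr ÷ 100 units/mL = 7.1688 mL/hr
Time remaining = 119.152 mL ÷ 7.1688 mL/hr = 16.62091 hr

16.6 hours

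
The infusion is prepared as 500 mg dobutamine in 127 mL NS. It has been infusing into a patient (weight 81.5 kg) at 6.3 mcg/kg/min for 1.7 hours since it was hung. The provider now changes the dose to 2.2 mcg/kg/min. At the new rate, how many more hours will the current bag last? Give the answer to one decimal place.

Initial rate:
Dose = 6.3 mcg/kg/min × 81.5 kg = 513.45 mcg/min
513.45 mcg/min × 60 min/hr = 30807 mcg/hr
Concentration = 500 mg ÷ 127 mL = 3.937008 mg/mL = 3937.008 mcg/mL
Rate = 30807 mcg/hr ÷ 3937.008 mcg/mL = 7.824978 mL/hr
Volume infused so far = 7.824978 mL/hr × 1.7 hr = 13.30246 mL
Volume remaining = 127 − 13.30246 = 113.6975 mL
New rate:
Dose = 2.2 mcg/kg/min × 81.5 kg = 179.3 mcg/min
179.3 mcg/min × 60 min/hr = 10758 mcg/hr
Rate = 10758 mcg/hr ÷ 3937.008 mcg/mL = 2.732532 mL/hr
Time remaining = 113.6975 mL ÷ 2.732532 mL/hr = 41.60886 hr

41.6 hours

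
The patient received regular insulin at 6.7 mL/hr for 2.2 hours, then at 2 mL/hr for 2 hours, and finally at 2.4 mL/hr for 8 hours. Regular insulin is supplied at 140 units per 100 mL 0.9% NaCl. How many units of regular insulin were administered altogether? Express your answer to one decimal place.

53.1 units

Concentration = 140 units ÷ 100 mL = 1.4 units/mL
Stage 1: 6.7 mL/hr × 2.2 hr = 14.74 mL → 14.74 mL × 1.4 units/mL = 20.636 units
Stage 2: 2 mL/hr × 2 hr = 4 mL → 4 mL × 1.4 units/mL = 5.6 units
Stage 3: 2.4 mL/hr × 8 hr = 19.2 mL → 19.2 mL × 1.4 units/mL = 26.88 units
Total = 20.636 + 5.6 + 26.88 = 53.116 units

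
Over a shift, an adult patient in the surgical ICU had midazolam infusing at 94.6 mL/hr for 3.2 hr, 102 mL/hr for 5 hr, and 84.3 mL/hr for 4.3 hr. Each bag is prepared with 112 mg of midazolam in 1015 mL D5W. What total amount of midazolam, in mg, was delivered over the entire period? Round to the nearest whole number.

Concentration = 112 mg ÷ 1015 mL = 0.1103448 mg/mL
Stage 1: 94.6 mL/hr × 3.2 hr = 302.72 mL → 302.72 mL × 0.1103448 mg/mL = 33.40359 mg
Stage 2: 102 mL/hr × 5 hr = 510 mL → 510 mL × 0.1103448 mg/mL = 56.27586 mg
Stage 3: 84.3 mL/hr × 4.3 hr = 362.49 mL → 362.49 mL × 0.1103448 mg/mL = 39.9989 mg
Total = 33.40359 + 56.27586 + 39.9989 = 129.6783 mg

130 mg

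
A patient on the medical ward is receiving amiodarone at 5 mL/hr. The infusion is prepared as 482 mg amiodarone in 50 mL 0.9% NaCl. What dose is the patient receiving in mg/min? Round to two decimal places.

0.80 mg/min

Concentration = 482 mg ÷ 50 mL = 9.64 mg/mL
Drug rate = 5 mL/hr × 9.64 mg/mL = 48.2 mg/hr
48.2 mg/hr ÷ 60 min/hr = 0.8033333 mg/min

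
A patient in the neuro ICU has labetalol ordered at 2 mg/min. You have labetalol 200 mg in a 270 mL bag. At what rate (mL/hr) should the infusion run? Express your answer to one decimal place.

2 mg/min × 60 min/hr = 120 mg/hr
Concentration = 200 mg ÷ 270 mL = 0.7407407 mg/mL
Rate = 120 mg/hr ÷ 0.7407407 mg/mL = 162 mL/hr

162.0 mL/hr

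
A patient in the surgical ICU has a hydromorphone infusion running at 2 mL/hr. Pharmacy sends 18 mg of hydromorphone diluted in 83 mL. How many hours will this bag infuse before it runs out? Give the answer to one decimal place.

41.5 hours

Duration = 83 mL ÷ 2 mL/hr = 41.5 hr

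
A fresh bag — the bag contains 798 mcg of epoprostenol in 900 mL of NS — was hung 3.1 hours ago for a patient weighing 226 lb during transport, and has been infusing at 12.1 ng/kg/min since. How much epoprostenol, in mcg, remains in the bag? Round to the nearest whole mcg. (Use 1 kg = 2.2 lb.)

Weight = 226 lb ÷ 2.2 lb/kg = 102.7273 kg
Dose = 12.1 ng/kg/min × 102.7273 kg = 1243 ng/min
1243 ng/min × 60 min/hr = 74580 ng/hr
Concentration = 798 mcg ÷ 900 mL = 0.8866667 mcg/mL = 886.6667 ng/mL
Rate = 74580 ng/hr ÷ 886.6667 ng/mL = 84.11278 mL/hr
Volume infused = 84.11278 mL/hr × 3.1 hr = 260.7496 mL
Volume remaining = 900 − 260.7496 = 639.2504 mL
Drug remaining = 639.2504 mL × 886.6667 ng/mL = 566802 ng = 566.802 mcg

567 mcg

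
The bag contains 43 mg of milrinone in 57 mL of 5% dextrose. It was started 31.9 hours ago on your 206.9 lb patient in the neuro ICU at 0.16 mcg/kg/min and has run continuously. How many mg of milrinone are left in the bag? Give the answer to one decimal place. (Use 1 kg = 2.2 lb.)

Weight = 206.9 lb ÷ 2.2 lb/kg = 94.04545 kg
Dose = 0.16 mcg/kg/min × 94.04545 kg = 15.04727 mcg/min
15.04727 mcg/min × 60 min/hr = 902.8364 mcg/hr
Concentration = 43 mg ÷ 57 mL = 0.754386 mg/mL = 754.386 mcg/mL
Rate = 902.8364 mcg/hr ÷ 754.386 mcg/mL = 1.196783 mL/hr
Volume infused = 1.196783 mL/hr × 31.9 hr = 38.17738 mL
Volume remaining = 57 − 38.17738 = 18.82262 mL
Drug remaining = 18.82262 mL × 754.386 mcg/mL = 14199.52 mcg = 14.19952 mg

14.2 mg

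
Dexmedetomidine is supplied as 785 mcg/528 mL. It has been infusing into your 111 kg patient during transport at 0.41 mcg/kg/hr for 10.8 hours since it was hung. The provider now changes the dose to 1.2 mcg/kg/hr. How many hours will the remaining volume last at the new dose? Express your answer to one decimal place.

2.2 hours

Initial rate:
Dose = 0.41 mcg/kg/hr × 111 kg = 45.51 mcg/hr
Concentration = 785 mcg ÷ 528 mL = 1.486742 mcg/mL
Rate = 45.51 mcg/hr ÷ 1.486742 mcg/mL = 30.61055 mL/hr
Volume infused so far = 30.61055 mL/hr × 10.8 hr = 330.5939 mL
Volume remaining = 528 − 330.5939 = 197.4061 mL
New rate:
Dose = 1.2 mcg/kg/hr × 111 kg = 133.2 mcg/hr
Rate = 133.2 mcg/hr ÷ 1.486742 mcg/mL = 89.59185 mL/hr
Time remaining = 197.4061 mL ÷ 89.59185 mL/hr = 2.203393 hr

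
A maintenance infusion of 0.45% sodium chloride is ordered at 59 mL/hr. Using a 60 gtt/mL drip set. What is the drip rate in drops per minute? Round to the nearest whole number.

59 mL/hr ÷ 60 min/hr = 0.9833333 mL/min
0.9833333 mL/min × 60 gtt/mL = 59 gtt/min

59 gtt/min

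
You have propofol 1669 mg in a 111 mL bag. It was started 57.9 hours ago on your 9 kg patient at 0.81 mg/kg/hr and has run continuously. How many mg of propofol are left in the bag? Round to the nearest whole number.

Dose = 0.81 mg/kg/hr × 9 kg = 7.29 mg/hr
Concentration = 1669 mg ÷ 111 mL = 15.03604 mg/mL
Rate = 7.29 mg/hr ÷ 15.03604 mg/mL = 0.4848352 mL/hr
Volume infused = 0.4848352 mL/hr × 57.9 hr = 28.07196 mL
Volume remaining = 111 − 28.07196 = 82.92804 mL
Drug remaining = 82.92804 mL × 15.03604 mg/mL = 1246.909 mg

1247 mg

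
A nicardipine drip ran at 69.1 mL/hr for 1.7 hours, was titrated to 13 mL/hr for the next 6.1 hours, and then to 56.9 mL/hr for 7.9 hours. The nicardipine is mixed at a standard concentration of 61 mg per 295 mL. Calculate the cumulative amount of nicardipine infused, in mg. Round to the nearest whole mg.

Concentration = 61 mg ÷ 295 mL = 0.2067797 mg/mL
Stage 1: 69.1 mL/hr × 1.7 hr = 117.47 mL → 117.47 mL × 0.2067797 mg/mL = 24.29041 mg
Stage 2: 13 mL/hr × 6.1 hr = 79.3 mL → 79.3 mL × 0.2067797 mg/mL = 16.39763 mg
Stage 3: 56.9 mL/hr × 7.9 hr = 449.51 mL → 449.51 mL × 0.2067797 mg/mL = 92.94953 mg
Total = 24.29041 + 16.39763 + 92.94953 = 133.6376 mg

134 mg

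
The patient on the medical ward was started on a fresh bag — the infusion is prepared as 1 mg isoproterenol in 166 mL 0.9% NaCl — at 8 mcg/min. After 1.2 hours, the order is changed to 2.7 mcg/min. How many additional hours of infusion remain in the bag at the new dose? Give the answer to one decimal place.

Initial rate:
8 mcg/min × 60 min/hr = 480 mcg/hr
Concentration = 1 mg ÷ 166 mL = 0.006024096 mg/mL = 6.024096 mcg/mL
Rate = 480 mcg/hr ÷ 6.024096 mcg/mL = 79.68 mL/hr
Volume infused so far = 79.68 mL/hr × 1.2 hr = 95.616 mL
Volume remaining = 166 − 95.616 = 70.384 mL
New rate:
2.7 mcg/min × 60 min/hr = 162 mcg/hr
Rate = 162 mcg/hr ÷ 6.024096 mcg/mL = 26.892 mL/hr
Time remaining = 70.384 mL ÷ 26.892 mL/hr = 2.617284 hr

2.6 hours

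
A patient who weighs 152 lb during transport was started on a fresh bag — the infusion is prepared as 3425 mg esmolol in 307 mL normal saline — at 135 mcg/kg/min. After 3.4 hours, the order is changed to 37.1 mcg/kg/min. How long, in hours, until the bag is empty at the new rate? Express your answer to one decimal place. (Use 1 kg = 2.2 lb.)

Initial rate:
Weight = 152 lb ÷ 2.2 lb/kg = 69.09091 kg
Dose = 135 mcg/kg/min × 69.09091 kg = 9327.273 mcg/min
9327.273 mcg/min × 60 min/hr = 559636.4 mcg/hr
Concentration = 3425 mg ÷ 307 mL = 11.15635 mg/mL = 11156.35 mcg/mL
Rate = 559636.4 mcg/hr ÷ 11156.35 mcg/mL = 50.16303 mL/hr
Volume infused so far = 50.16303 mL/hr × 3.4 hr = 170.5543 mL
Volume remaining = 307 − 170.5543 = 136.4457 mL
New rate:
Dose = 37.1 mcg/kg/min × 69.09091 kg = 2563.273 mcg/min
2563.273 mcg/min × 60 min/hr = 153796.4 mcg/hr
Rate = 153796.4 mcg/hr ÷ 11156.35 mcg/mL = 13.78554 mL/hr
Time remaining = 136.4457 mL ÷ 13.78554 mL/hr = 9.89774 hr

9.9 hours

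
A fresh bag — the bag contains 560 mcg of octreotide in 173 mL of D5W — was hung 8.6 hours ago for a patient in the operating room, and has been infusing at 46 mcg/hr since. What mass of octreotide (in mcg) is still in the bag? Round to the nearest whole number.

Concentration = 560 mcg ÷ 173 mL = 3.236994 mcg/mL
Rate = 46 mcg/hr ÷ 3.236994 mcg/mL = 14.21071 mL/hr
Volume infused = 14.21071 mL/hr × 8.6 hr = 122.2121 mL
Volume remaining = 173 − 122.2121 = 50.78786 mL
Drug remaining = 50.78786 mL × 3.236994 mcg/mL = 164.4 mcg

164 mcg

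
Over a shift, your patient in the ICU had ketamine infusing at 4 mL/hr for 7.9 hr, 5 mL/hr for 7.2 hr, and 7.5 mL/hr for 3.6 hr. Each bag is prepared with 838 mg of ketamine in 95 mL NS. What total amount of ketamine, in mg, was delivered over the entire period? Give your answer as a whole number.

834 mg

Concentration = 838 mg ÷ 95 mL = 8.821053 mg/mL
Stage 1: 4 mL/hr × 7.9 hr = 31.6 mL → 31.6 mL × 8.821053 mg/mL = 278.7453 mg
Stage 2: 5 mL/hr × 7.2 hr = 36 mL → 36 mL × 8.821053 mg/mL = 317.5579 mg
Stage 3: 7.5 mL/hr × 3.6 hr = 27 mL → 27 mL × 8.821053 mg/mL = 238.1684 mg
Total = 278.7453 + 317.5579 + 238.1684 = 834.4716 mg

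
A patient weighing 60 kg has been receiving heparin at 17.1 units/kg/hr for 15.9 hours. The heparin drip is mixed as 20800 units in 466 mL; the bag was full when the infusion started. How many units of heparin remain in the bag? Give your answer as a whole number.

4487 units

Dose = 17.1 units/kg/hr × 60 kg = 1026 units/hr
Concentration = 20800 units ÷ 466 mL = 44.63519 units/mL
Rate = 1026 units/hr ÷ 44.63519 units/mL = 22.98635 mL/hr
Volume infused = 22.98635 mL/hr × 15.9 hr = 365.4829 mL
Volume remaining = 466 − 365.4829 = 100.5171 mL
Drug remaining = 100.5171 mL × 44.63519 units/mL = 4486.6 units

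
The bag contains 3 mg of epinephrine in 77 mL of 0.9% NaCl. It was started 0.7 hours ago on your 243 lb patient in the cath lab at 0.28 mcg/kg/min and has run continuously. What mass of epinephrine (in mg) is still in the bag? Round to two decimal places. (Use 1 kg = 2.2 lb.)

Weight = 243 lb ÷ 2.2 lb/kg = 110.4545 kg
Dose = 0.28 mcg/kg/min × 110.4545 kg = 30.92727 mcg/min
30.92727 mcg/min × 60 min/hr = 1855.636 mcg/hr
Concentration = 3 mg ÷ 77 mL = 0.03896104 mg/mL = 38.96104 mcg/mL
Rate = 1855.636 mcg/hr ÷ 38.96104 mcg/mL = 47.628 mL/hr
Volume infused = 47.628 mL/hr × 0.7 hr = 33.3396 mL
Volume remaining = 77 − 33.3396 = 43.6604 mL
Drug remaining = 43.6604 mL × 38.96104 mcg/mL = 1701.055 mcg = 1.701055 mg

1.70 mg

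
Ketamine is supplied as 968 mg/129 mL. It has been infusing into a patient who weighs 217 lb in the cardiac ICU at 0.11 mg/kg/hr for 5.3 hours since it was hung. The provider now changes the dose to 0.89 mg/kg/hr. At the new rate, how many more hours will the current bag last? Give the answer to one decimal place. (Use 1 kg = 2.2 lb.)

Initial rate:
Weight = 217 lb ÷ 2.2 lb/kg = 98.63636 kg
Dose = 0.11 mg/kg/hr × 98.63636 kg = 10.85 mg/hr
Concentration = 968 mg ÷ 129 mL = 7.503876 mg/mL
Rate = 10.85 mg/hr ÷ 7.503876 mg/mL = 1.445919 mL/hr
Volume infused so far = 1.445919 mL/hr × 5.3 hr = 7.663373 mL
Volume remaining = 129 − 7.663373 = 121.3366 mL
New rate:
Dose = 0.89 mg/kg/hr × 98.63636 kg = 87.78636 mg/hr
Rate = 87.78636 mg/hr ÷ 7.503876 mg/mL = 11.6988 mL/hr
Time remaining = 121.3366 mL ÷ 11.6988 mL/hr = 10.37171 hr

10.4 hours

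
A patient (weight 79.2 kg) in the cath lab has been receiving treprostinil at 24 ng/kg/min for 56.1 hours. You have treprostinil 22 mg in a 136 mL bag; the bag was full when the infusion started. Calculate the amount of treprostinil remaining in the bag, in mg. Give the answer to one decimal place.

15.6 mg

Dose = 24 ng/kg/min × 79.2 kg = 1900.8 ng/min
1900.8 ng/min × 60 min/hr = 114048 ng/hr
Concentration = 22 mg ÷ 136 mL = 0.1617647 mg/mL = 161764.7 ng/mL
Rate = 114048 ng/hr ÷ 161764.7 ng/mL = 0.705024 mL/hr
Volume infused = 0.705024 mL/hr × 56.1 hr = 39.55185 mL
Volume remaining = 136 − 39.55185 = 96.44815 mL
Drug remaining = 96.44815 mL × 161764.7 ng/mL = 15601907 ng = 15.60191 mg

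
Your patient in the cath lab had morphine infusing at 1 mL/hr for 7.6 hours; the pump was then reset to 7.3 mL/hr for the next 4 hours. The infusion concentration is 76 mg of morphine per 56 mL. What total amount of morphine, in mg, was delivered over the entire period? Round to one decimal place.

49.9 mg

Concentration = 76 mg ÷ 56 mL = 1.357143 mg/mL
Stage 1: 1 mL/hr × 7.6 hr = 7.6 mL → 7.6 mL × 1.357143 mg/mL = 10.31429 mg
Stage 2: 7.3 mL/hr × 4 hr = 29.2 mL → 29.2 mL × 1.357143 mg/mL = 39.62857 mg
Total = 10.31429 + 39.62857 = 49.94286 mg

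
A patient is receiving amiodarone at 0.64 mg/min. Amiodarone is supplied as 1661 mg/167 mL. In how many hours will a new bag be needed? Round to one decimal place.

0.64 mg/min × 60 min/hr = 38.4 mg/hr
Concentration = 1661 mg ÷ 167 mL = 9.946108 mg/mL
Rate = 38.4 mg/hr ÷ 9.946108 mg/mL = 3.860807 mL/hr
Duration = 167 mL ÷ 3.860807 mL/hr = 43.25521 hr

43.3 hours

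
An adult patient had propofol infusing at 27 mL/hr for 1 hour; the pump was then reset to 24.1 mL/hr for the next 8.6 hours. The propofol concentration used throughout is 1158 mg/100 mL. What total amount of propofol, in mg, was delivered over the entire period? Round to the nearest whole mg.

2713 mg

Concentration = 1158 mg ÷ 100 mL = 11.58 mg/mL
Stage 1: 27 mL/hr × 1 hr = 27 mL → 27 mL × 11.58 mg/mL = 312.66 mg
Stage 2: 24.1 mL/hr × 8.6 hr = 207.26 mL → 207.26 mL × 11.58 mg/mL = 2400.071 mg
Total = 312.66 + 2400.071 = 2712.731 mg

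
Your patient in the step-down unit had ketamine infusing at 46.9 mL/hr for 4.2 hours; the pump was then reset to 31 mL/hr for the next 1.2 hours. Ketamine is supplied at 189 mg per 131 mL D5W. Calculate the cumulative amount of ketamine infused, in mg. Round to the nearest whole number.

Concentration = 189 mg ÷ 131 mL = 1.442748 mg/mL
Stage 1: 46.9 mL/hr × 4.2 hr = 196.98 mL → 196.98 mL × 1.442748 mg/mL = 284.1925 mg
Stage 2: 31 mL/hr × 1.2 hr = 37.2 mL → 37.2 mL × 1.442748 mg/mL = 53.67023 mg
Total = 284.1925 + 53.67023 = 337.8627 mg

338 mg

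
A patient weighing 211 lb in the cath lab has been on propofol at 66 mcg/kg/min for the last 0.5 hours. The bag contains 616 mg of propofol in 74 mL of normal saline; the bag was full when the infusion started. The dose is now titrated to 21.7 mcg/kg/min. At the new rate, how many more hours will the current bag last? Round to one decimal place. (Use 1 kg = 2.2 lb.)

Initial rate:
Weight = 211 lb ÷ 2.2 lb/kg = 95.90909 kg
Dose = 66 mcg/kg/min × 95.90909 kg = 6330 mcg/min
6330 mcg/min × 60 min/hr = 379800 mcg/hr
Concentration = 616 mg ÷ 74 mL = 8.324324 mg/mL = 8324.324 mcg/mL
Rate = 379800 mcg/hr ÷ 8324.324 mcg/mL = 45.62532 mL/hr
Volume infused so far = 45.62532 mL/hr × 0.5 hr = 22.81266 mL
Volume remaining = 74 − 22.81266 = 51.18734 mL
New rate:
Dose = 21.7 mcg/kg/min × 95.90909 kg = 2081.227 mcg/min
2081.227 mcg/min × 60 min/hr = 124873.6 mcg/hr
Rate = 124873.6 mcg/hr ÷ 8324.324 mcg/mL = 15.00105 mL/hr
Time remaining = 51.18734 mL ÷ 15.00105 mL/hr = 3.412249 hr

3.4 hours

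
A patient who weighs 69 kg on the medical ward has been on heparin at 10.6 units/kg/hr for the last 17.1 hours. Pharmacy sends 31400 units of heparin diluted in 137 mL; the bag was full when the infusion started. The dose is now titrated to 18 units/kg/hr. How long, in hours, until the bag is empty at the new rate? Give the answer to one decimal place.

15.2 hours

Initial rate:
Dose = 10.6 units/kg/hr × 69 kg = 731.4 units/hr
Concentration = 31400 units ÷ 137 mL = 229.1971 units/mL
Rate = 731.4 units/hr ÷ 229.1971 units/mL = 3.19114 mL/hr
Volume infused so far = 3.19114 mL/hr × 17.1 hr = 54.5685 mL
Volume remaining = 137 − 54.5685 = 82.4315 mL
New rate:
Dose = 18 units/kg/hr × 69 kg = 1242 units/hr
Rate = 1242 units/hr ÷ 229.1971 units/mL = 5.418917 mL/hr
Time remaining = 82.4315 mL ÷ 5.418917 mL/hr = 15.2118 hr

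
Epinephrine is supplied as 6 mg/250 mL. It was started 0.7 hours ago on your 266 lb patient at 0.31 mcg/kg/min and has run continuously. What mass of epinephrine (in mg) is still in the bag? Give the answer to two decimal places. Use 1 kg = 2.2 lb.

Weight = 266 lb ÷ 2.2 lb/kg = 120.9091 kg
Dose = 0.31 mcg/kg/min × 120.9091 kg = 37.48182 mcg/min
37.48182 mcg/min × 60 min/hr = 2248.909 mcg/hr
Concentration = 6 mg ÷ 250 mL = 0.024 mg/mL = 24 mcg/mL
Rate = 2248.909 mcg/hr ÷ 24 mcg/mL = 93.70455 mL/hr
Volume infused = 93.70455 mL/hr × 0.7 hr = 65.59318 mL
Volume remaining = 250 − 65.59318 = 184.4068 mL
Drug remaining = 184.4068 mL × 24 mcg/mL = 4425.764 mcg = 4.425764 mg

4.43 mg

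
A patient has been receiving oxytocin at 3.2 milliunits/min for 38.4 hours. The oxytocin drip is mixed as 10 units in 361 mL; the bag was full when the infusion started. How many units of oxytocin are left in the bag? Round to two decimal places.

3.2 milliunits/min × 60 min/hr = 192 milliunits/hr
Concentration = 10 units ÷ 361 mL = 0.02770083 units/mL = 27.70083 milliunits/mL
Rate = 192 milliunits/hr ÷ 27.70083 milliunits/mL = 6.9312 mL/hr
Volume infused = 6.9312 mL/hr × 38.4 hr = 266.1581 mL
Volume remaining = 361 − 266.1581 = 94.84192 mL
Drug remaining = 94.84192 mL × 27.70083 milliunits/mL = 2627.2 milliunits = 2.6272 units

2.63 units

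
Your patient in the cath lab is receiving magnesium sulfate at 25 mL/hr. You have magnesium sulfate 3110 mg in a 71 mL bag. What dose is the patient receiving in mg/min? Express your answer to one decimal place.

Concentration = 3110 mg ÷ 71 mL = 43.80282 mg/mL
Drug rate = 25 mL/hr × 43.80282 mg/mL = 1095.07 mg/hr
1095.07 mg/hr ÷ 60 min/hr = 18.25117 mg/min

18.3 mg/min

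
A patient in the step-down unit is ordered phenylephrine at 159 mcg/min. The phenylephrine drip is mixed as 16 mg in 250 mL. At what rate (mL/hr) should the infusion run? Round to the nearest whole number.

159 mcg/min × 60 min/hr = 9540 mcg/hr
Concentration = 16 mg ÷ 250 mL = 0.064 mg/mL = 64 mcg/mL
Rate = 9540 mcg/hr ÷ 64 mcg/mL = 149.0625 mL/hr

149 mL/hr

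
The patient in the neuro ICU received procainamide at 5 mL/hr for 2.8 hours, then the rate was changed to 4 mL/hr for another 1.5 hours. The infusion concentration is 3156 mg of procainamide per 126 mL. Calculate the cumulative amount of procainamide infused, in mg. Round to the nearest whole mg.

Concentration = 3156 mg ÷ 126 mL = 25.04762 mg/mL
Stage 1: 5 mL/hr × 2.8 hr = 14 mL → 14 mL × 25.04762 mg/mL = 350.6667 mg
Stage 2: 4 mL/hr × 1.5 hr = 6 mL → 6 mL × 25.04762 mg/mL = 150.2857 mg
Total = 350.6667 + 150.2857 = 500.9524 mg

501 mg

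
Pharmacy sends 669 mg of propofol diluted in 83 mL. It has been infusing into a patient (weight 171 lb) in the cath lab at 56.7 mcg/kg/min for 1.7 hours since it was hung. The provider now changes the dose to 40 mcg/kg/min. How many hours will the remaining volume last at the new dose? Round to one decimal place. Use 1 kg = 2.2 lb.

Initial rate:
Weight = 171 lb ÷ 2.2 lb/kg = 77.72727 kg
Dose = 56.7 mcg/kg/min × 77.72727 kg = 4407.136 mcg/min
4407.136 mcg/min × 60 min/hr = 264428.2 mcg/hr
Concentration = 669 mg ÷ 83 mL = 8.060241 mg/mL = 8060.241 mcg/mL
Rate = 264428.2 mcg/hr ÷ 8060.241 mcg/mL = 32.80649 mL/hr
Volume infused so far = 32.80649 mL/hr × 1.7 hr = 55.77103 mL
Volume remaining = 83 − 55.77103 = 27.22897 mL
New rate:
Dose = 40 mcg/kg/min × 77.72727 kg = 3109.091 mcg/min
3109.091 mcg/min × 60 min/hr = 186545.5 mcg/hr
Rate = 186545.5 mcg/hr ÷ 8060.241 mcg/mL = 23.14391 mL/hr
Time remaining = 27.22897 mL ÷ 23.14391 mL/hr = 1.176507 hr

1.2 hours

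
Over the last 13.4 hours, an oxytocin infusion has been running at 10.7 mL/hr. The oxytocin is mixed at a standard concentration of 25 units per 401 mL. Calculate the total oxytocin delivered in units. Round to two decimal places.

8.94 units

Concentration = 25 units ÷ 401 mL = 0.06234414 units/mL = 62.34414 milliunits/mL
Drug rate = 10.7 mL/hr × 62.34414 milliunits/mL = 667.0823 milliunits/hr
Total = 667.0823 milliunits/hr × 13.4 hr = 8938.903 milliunits = 8.938903 units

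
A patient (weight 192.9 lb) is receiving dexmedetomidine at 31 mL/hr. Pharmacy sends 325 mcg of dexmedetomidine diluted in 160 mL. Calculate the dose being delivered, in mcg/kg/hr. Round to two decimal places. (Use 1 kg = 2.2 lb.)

0.72 mcg/kg/hr

Weight = 192.9 lb ÷ 2.2 lb/kg = 87.68182 kg
Concentration = 325 mcg ÷ 160 mL = 2.03125 mcg/mL
Drug rate = 31 mL/hr × 2.03125 mcg/mL = 62.96875 mcg/hr
62.96875 mcg/hr ÷ 87.68182 kg = 0.7181506 mcg/kg/hr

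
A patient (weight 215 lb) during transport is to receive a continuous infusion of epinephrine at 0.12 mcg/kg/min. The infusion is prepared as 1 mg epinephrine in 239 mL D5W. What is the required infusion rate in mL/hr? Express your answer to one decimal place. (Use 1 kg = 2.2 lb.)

Weight = 215 lb ÷ 2.2 lb/kg = 97.72727 kg
Dose = 0.12 mcg/kg/min × 97.72727 kg = 11.72727 mcg/min
11.72727 mcg/min × 60 min/hr = 703.6364 mcg/hr
Concentration = 1 mg ÷ 239 mL = 0.0041841 mg/mL = 4.1841 mcg/mL
Rate = 703.6364 mcg/hr ÷ 4.1841 mcg/mL = 168.1691 mL/hr

168.2 mL/hr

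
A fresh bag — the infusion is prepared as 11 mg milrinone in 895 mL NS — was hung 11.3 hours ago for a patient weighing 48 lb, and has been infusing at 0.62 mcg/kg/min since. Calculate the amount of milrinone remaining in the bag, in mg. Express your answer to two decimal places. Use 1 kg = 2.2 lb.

Weight = 48 lb ÷ 2.2 lb/kg = 21.81818 kg
Dose = 0.62 mcg/kg/min × 21.81818 kg = 13.52727 mcg/min
13.52727 mcg/min × 60 min/hr = 811.6364 mcg/hr
Concentration = 11 mg ÷ 895 mL = 0.0122905 mg/mL = 12.2905 mcg/mL
Rate = 811.6364 mcg/hr ÷ 12.2905 mcg/mL = 66.03769 mL/hr
Volume infused = 66.03769 mL/hr × 11.3 hr = 746.2259 mL
Volume remaining = 895 − 746.2259 = 148.7741 mL
Drug remaining = 148.7741 mL × 12.2905 mcg/mL = 1828.509 mcg = 1.828509 mg

1.83 mg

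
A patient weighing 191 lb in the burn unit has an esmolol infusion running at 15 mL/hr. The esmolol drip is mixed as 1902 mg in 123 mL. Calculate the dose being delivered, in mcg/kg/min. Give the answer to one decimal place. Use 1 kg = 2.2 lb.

Weight = 191 lb ÷ 2.2 lb/kg = 86.81818 kg
Concentration = 1902 mg ÷ 123 mL = 15.46341 mg/mL = 15463.41 mcg/mL
Drug rate = 15 mL/hr × 15463.41 mcg/mL = 231951.2 mcg/hr
231951.2 mcg/hr ÷ 60 min/hr = 3865.854 mcg/min
3865.854 mcg/min ÷ 86.81818 kg = 44.52816 mcg/kg/min

44.5 mcg/kg/min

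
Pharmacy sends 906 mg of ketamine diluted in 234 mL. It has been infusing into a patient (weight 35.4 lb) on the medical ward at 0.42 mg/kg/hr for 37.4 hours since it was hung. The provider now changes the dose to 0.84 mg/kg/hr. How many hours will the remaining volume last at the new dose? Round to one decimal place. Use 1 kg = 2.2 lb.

Initial rate:
Weight = 35.4 lb ÷ 2.2 lb/kg = 16.09091 kg
Dose = 0.42 mg/kg/hr × 16.09091 kg = 6.758182 mg/hr
Concentration = 906 mg ÷ 234 mL = 3.871795 mg/mL
Rate = 6.758182 mg/hr ÷ 3.871795 mg/mL = 1.745491 mL/hr
Volume infused so far = 1.745491 mL/hr × 37.4 hr = 65.28135 mL
Volume remaining = 234 − 65.28135 = 168.7186 mL
New rate:
Dose = 0.84 mg/kg/hr × 16.09091 kg = 13.51636 mg/hr
Rate = 13.51636 mg/hr ÷ 3.871795 mg/mL = 3.490981 mL/hr
Time remaining = 168.7186 mL ÷ 3.490981 mL/hr = 48.32986 hr

48.3 hours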